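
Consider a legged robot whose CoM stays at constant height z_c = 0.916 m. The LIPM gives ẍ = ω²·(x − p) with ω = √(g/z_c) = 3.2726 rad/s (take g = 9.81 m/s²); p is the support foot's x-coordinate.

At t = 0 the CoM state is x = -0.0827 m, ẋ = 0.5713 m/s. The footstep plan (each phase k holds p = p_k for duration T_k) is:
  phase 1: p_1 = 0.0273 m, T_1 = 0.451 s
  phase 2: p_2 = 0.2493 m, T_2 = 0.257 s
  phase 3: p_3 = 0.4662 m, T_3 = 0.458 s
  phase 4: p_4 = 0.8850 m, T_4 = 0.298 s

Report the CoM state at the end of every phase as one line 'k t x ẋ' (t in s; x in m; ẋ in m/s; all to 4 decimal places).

1 0.4510 0.1360 0.5687
2 0.7080 0.2576 0.4321
3 1.1660 0.2567 -0.4365
4 1.4640 -0.2182 -2.9997

phase 1: p=0.0273, T=0.451, ωT=1.475943, cosh=2.301861, sinh=2.073297; start (x,ẋ)=(-0.082700, 0.571300) → end (x,ẋ)=(0.136032, 0.568695)
phase 2: p=0.2493, T=0.257, ωT=0.841058, cosh=1.375037, sinh=0.943783; start (x,ẋ)=(0.136032, 0.568695) → end (x,ẋ)=(0.257558, 0.432135)
phase 3: p=0.4662, T=0.458, ωT=1.498851, cosh=2.349964, sinh=2.126577; start (x,ẋ)=(0.257558, 0.432135) → end (x,ẋ)=(0.256706, -0.436528)
phase 4: p=0.8850, T=0.298, ωT=0.975235, cosh=1.514447, sinh=1.137343; start (x,ẋ)=(0.256706, -0.436528) → end (x,ẋ)=(-0.218226, -2.999651)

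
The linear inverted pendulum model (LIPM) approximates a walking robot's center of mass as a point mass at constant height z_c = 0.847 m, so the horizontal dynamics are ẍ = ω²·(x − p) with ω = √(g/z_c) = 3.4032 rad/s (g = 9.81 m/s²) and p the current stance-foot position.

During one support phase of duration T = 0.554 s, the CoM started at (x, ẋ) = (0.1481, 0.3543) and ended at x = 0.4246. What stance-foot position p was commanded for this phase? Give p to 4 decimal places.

ωT = 3.4032·0.554 = 1.885373; cosh(ωT) = 3.370291, sinh(ωT) = 3.218519
x(T) = p + (x₀−p)·cosh(ωT) + (ẋ₀/ω)·sinh(ωT) ⇒ p·(1 − cosh) = x(T) − x₀·cosh − (ẋ₀/ω)·sinh
numerator   = 0.4246 − (0.1481)·3.370291 − (0.3543/3.4032)·3.218519 = -0.409613
denominator = 1 − 3.370291 = -2.370291
p = -0.409613 / -2.370291 = 0.1728

p = 0.1728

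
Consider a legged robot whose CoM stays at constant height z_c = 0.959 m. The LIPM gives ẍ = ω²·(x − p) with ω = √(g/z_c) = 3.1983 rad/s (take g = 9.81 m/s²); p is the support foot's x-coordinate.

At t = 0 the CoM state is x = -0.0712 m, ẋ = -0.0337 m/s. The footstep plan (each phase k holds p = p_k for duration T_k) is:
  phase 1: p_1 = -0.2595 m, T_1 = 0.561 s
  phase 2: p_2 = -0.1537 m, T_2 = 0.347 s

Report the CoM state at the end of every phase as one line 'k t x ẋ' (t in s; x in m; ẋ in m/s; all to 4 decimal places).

phase 1: p=-0.2595, T=0.561, ωT=1.794246, cosh=3.090596, sinh=2.924343; start (x,ẋ)=(-0.071200, -0.033700) → end (x,ẋ)=(0.291646, 1.657003)
phase 2: p=-0.1537, T=0.347, ωT=1.109810, cosh=1.681702, sinh=1.352080; start (x,ẋ)=(0.291646, 1.657003) → end (x,ẋ)=(1.295737, 4.712421)

1 0.5610 0.2916 1.6570
2 0.9080 1.2957 4.7124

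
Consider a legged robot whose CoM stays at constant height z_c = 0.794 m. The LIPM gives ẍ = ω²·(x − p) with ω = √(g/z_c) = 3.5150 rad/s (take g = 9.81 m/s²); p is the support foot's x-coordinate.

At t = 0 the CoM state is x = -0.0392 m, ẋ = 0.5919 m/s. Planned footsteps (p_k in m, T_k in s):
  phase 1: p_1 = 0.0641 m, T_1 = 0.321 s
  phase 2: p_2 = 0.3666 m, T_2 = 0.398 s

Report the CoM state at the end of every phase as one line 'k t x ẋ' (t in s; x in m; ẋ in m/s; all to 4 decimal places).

phase 1: p=0.0641, T=0.321, ωT=1.128315, cosh=1.707011, sinh=1.383433; start (x,ẋ)=(-0.039200, 0.591900) → end (x,ẋ)=(0.120726, 0.508056)
phase 2: p=0.3666, T=0.398, ωT=1.398970, cosh=2.148938, sinh=1.902087; start (x,ẋ)=(0.120726, 0.508056) → end (x,ẋ)=(0.113158, -0.552094)

1 0.3210 0.1207 0.5081
2 0.7190 0.1132 -0.5521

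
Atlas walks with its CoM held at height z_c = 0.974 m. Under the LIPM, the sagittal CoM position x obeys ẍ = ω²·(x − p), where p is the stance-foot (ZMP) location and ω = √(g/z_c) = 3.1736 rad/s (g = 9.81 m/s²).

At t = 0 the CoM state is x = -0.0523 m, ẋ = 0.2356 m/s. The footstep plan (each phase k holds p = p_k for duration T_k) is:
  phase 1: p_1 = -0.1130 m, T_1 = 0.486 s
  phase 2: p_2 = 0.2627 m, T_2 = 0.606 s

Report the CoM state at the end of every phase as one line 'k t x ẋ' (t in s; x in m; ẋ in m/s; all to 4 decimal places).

1 0.4860 0.2010 1.0057
2 1.0920 1.1083 2.8590

phase 1: p=-0.1130, T=0.486, ωT=1.542370, cosh=2.444765, sinh=2.230891; start (x,ẋ)=(-0.052300, 0.235600) → end (x,ẋ)=(0.201013, 1.005740)
phase 2: p=0.2627, T=0.606, ωT=1.923202, cosh=3.494485, sinh=3.348347; start (x,ẋ)=(0.201013, 1.005740) → end (x,ẋ)=(1.108254, 2.859038)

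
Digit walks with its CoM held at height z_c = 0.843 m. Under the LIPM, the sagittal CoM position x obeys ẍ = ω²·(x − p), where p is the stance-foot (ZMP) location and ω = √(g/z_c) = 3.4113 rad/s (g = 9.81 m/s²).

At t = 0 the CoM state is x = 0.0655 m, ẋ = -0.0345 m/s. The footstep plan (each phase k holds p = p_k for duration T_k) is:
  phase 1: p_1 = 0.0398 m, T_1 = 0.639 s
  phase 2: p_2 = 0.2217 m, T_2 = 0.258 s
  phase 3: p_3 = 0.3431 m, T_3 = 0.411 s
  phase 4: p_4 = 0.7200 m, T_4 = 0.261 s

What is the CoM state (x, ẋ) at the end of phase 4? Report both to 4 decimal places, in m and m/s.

x = -0.9527, ẋ = -5.1110

phase 1: p=0.0398, T=0.639, ωT=2.179821, cosh=4.478891, sinh=4.365829; start (x,ẋ)=(0.065500, -0.034500) → end (x,ẋ)=(0.110754, 0.228232)
phase 2: p=0.2217, T=0.258, ωT=0.880115, cosh=1.412956, sinh=0.998221; start (x,ẋ)=(0.110754, 0.228232) → end (x,ẋ)=(0.131724, -0.055315)
phase 3: p=0.3431, T=0.411, ωT=1.402044, cosh=2.154796, sinh=1.908703; start (x,ẋ)=(0.131724, -0.055315) → end (x,ẋ)=(-0.143323, -1.495496)
phase 4: p=0.7200, T=0.261, ωT=0.890349, cosh=1.423246, sinh=1.012734; start (x,ẋ)=(-0.143323, -1.495496) → end (x,ẋ)=(-0.952698, -5.111014)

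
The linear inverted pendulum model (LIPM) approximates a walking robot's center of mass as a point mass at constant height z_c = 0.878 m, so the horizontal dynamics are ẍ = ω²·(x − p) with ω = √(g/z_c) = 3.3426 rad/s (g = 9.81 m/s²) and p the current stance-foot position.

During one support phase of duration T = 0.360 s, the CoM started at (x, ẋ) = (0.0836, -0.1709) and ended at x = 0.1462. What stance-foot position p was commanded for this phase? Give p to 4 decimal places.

p = -0.0881

ωT = 3.3426·0.360 = 1.203336; cosh(ωT) = 1.815701, sinh(ωT) = 1.515510
x(T) = p + (x₀−p)·cosh(ωT) + (ẋ₀/ω)·sinh(ωT) ⇒ p·(1 − cosh) = x(T) − x₀·cosh − (ẋ₀/ω)·sinh
numerator   = 0.1462 − (0.0836)·1.815701 − (-0.1709/3.3426)·1.515510 = 0.071892
denominator = 1 − 1.815701 = -0.815701
p = 0.071892 / -0.815701 = -0.0881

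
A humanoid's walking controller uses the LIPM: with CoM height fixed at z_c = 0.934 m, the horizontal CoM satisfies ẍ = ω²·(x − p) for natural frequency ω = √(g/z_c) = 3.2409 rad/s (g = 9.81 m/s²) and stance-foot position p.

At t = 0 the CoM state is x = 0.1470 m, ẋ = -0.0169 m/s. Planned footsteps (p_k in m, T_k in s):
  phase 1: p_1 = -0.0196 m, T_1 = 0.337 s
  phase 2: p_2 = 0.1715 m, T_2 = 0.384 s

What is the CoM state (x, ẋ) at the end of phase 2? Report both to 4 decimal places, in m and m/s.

x = 0.6555, ẋ = 1.6933

phase 1: p=-0.0196, T=0.337, ωT=1.092183, cosh=1.658129, sinh=1.322646; start (x,ẋ)=(0.147000, -0.016900) → end (x,ẋ)=(0.249747, 0.686119)
phase 2: p=0.1715, T=0.384, ωT=1.244506, cosh=1.879651, sinh=1.591567; start (x,ẋ)=(0.249747, 0.686119) → end (x,ẋ)=(0.655522, 1.693272)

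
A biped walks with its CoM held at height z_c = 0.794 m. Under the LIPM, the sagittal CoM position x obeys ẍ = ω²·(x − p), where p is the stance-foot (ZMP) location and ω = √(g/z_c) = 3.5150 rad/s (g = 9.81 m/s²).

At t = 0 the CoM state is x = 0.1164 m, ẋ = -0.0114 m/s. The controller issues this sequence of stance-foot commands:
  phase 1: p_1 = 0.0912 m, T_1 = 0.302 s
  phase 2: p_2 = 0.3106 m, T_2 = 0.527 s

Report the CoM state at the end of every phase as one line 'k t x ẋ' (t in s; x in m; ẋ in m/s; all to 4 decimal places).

1 0.3020 0.1279 0.0943
2 0.8290 -0.2029 -1.6893

phase 1: p=0.0912, T=0.302, ωT=1.061530, cosh=1.618358, sinh=1.272432; start (x,ẋ)=(0.116400, -0.011400) → end (x,ẋ)=(0.127856, 0.094260)
phase 2: p=0.3106, T=0.527, ωT=1.852405, cosh=3.265996, sinh=3.109137; start (x,ẋ)=(0.127856, 0.094260) → end (x,ẋ)=(-0.202865, -1.689287)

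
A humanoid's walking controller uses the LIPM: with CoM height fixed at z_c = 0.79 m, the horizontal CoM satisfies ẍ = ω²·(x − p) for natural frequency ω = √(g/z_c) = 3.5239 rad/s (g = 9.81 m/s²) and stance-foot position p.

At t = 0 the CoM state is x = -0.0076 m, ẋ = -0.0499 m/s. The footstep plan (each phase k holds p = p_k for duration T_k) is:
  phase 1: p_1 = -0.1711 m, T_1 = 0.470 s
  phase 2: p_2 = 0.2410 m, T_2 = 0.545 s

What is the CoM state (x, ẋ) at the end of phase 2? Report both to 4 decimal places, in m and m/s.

phase 1: p=-0.1711, T=0.470, ωT=1.656233, cosh=2.715196, sinh=2.524340; start (x,ẋ)=(-0.007600, -0.049900) → end (x,ẋ)=(0.237089, 1.318929)
phase 2: p=0.2410, T=0.545, ωT=1.920526, cosh=3.485537, sinh=3.339007; start (x,ẋ)=(0.237089, 1.318929) → end (x,ẋ)=(1.477095, 4.551157)

x = 1.4771, ẋ = 4.5512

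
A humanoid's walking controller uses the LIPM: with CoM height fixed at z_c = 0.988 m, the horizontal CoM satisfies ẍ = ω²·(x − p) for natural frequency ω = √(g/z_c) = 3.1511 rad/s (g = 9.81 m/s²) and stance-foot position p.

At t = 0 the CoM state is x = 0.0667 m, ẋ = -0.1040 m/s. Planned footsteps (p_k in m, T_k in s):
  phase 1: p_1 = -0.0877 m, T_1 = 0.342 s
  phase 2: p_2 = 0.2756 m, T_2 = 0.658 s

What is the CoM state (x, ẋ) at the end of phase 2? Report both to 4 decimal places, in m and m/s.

x = 0.2303, ẋ = -0.0241

phase 1: p=-0.0877, T=0.342, ωT=1.077676, cosh=1.639115, sinh=1.298730; start (x,ẋ)=(0.066700, -0.104000) → end (x,ẋ)=(0.122516, 0.461403)
phase 2: p=0.2756, T=0.658, ωT=2.073424, cosh=4.038879, sinh=3.913124; start (x,ẋ)=(0.122516, 0.461403) → end (x,ẋ)=(0.230294, -0.024079)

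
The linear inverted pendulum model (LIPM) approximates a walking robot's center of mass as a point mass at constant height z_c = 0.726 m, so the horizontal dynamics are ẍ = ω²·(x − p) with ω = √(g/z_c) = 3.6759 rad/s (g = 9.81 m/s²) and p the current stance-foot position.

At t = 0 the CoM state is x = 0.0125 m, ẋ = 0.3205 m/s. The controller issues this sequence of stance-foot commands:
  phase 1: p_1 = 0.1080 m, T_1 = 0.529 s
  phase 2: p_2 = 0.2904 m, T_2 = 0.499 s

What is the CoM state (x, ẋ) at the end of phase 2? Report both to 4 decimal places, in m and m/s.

phase 1: p=0.1080, T=0.529, ωT=1.944551, cosh=3.566772, sinh=3.423721; start (x,ẋ)=(0.012500, 0.320500) → end (x,ẋ)=(0.065886, -0.058741)
phase 2: p=0.2904, T=0.499, ωT=1.834274, cosh=3.210159, sinh=3.050429; start (x,ẋ)=(0.065886, -0.058741) → end (x,ẋ)=(-0.479072, -2.706063)

x = -0.4791, ẋ = -2.7061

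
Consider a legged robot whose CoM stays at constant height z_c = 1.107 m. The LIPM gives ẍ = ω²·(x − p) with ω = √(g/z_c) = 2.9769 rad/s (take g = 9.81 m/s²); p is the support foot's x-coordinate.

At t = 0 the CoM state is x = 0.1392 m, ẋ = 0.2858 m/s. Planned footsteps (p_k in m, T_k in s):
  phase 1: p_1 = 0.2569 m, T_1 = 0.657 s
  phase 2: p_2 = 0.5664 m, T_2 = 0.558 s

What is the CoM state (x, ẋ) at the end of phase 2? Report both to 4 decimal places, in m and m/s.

x = -0.6844, ẋ = -3.5314

phase 1: p=0.2569, T=0.657, ωT=1.955823, cosh=3.605593, sinh=3.464145; start (x,ẋ)=(0.139200, 0.285800) → end (x,ẋ)=(0.165100, -0.183293)
phase 2: p=0.5664, T=0.558, ωT=1.661110, cosh=2.727540, sinh=2.537612; start (x,ẋ)=(0.165100, -0.183293) → end (x,ẋ)=(-0.684407, -3.531445)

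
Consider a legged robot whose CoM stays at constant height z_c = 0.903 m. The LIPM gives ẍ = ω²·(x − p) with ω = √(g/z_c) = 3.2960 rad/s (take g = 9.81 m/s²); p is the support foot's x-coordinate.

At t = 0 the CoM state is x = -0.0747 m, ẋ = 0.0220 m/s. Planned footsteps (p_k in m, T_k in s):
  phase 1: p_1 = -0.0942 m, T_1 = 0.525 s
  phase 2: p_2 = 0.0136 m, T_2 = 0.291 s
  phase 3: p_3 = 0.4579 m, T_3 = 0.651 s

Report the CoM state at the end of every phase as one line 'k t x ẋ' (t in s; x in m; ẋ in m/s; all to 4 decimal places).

phase 1: p=-0.0942, T=0.525, ωT=1.730400, cosh=2.910062, sinh=2.732849; start (x,ẋ)=(-0.074700, 0.022000) → end (x,ẋ)=(-0.019213, 0.239667)
phase 2: p=0.0136, T=0.291, ωT=0.959136, cosh=1.496332, sinh=1.113109; start (x,ẋ)=(-0.019213, 0.239667) → end (x,ẋ)=(0.045440, 0.238238)
phase 3: p=0.4579, T=0.651, ωT=2.145696, cosh=4.332488, sinh=4.215501; start (x,ẋ)=(0.045440, 0.238238) → end (x,ẋ)=(-1.024375, -4.698669)

1 0.5250 -0.0192 0.2397
2 0.8160 0.0454 0.2382
3 1.4670 -1.0244 -4.6987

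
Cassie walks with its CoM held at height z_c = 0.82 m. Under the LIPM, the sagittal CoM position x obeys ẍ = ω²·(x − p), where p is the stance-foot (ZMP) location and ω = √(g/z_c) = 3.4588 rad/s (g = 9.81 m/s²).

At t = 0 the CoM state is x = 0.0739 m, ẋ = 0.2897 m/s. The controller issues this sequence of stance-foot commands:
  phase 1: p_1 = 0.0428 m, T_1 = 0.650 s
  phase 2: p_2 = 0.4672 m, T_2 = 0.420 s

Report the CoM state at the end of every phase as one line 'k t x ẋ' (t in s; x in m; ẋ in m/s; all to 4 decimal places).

phase 1: p=0.0428, T=0.650, ωT=2.248220, cosh=4.788225, sinh=4.682638; start (x,ẋ)=(0.073900, 0.289700) → end (x,ẋ)=(0.583919, 1.890854)
phase 2: p=0.4672, T=0.420, ωT=1.452696, cosh=2.254281, sinh=2.020342; start (x,ẋ)=(0.583919, 1.890854) → end (x,ẋ)=(1.834797, 5.078145)

1 0.6500 0.5839 1.8909
2 1.0700 1.8348 5.0781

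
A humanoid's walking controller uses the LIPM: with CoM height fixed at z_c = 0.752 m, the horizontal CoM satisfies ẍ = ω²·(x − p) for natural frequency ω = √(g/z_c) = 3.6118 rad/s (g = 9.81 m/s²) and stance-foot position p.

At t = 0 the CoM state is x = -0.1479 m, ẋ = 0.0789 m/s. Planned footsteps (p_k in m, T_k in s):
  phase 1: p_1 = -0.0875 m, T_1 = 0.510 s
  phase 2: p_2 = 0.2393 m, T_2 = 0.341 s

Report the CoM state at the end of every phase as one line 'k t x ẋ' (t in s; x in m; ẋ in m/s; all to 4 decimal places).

1 0.5100 -0.2156 -0.4157
2 0.8510 -0.7870 -3.3486

phase 1: p=-0.0875, T=0.510, ωT=1.842018, cosh=3.233877, sinh=3.075380; start (x,ẋ)=(-0.147900, 0.078900) → end (x,ẋ)=(-0.215644, -0.415750)
phase 2: p=0.2393, T=0.341, ωT=1.231624, cosh=1.859304, sinh=1.567486; start (x,ẋ)=(-0.215644, -0.415750) → end (x,ẋ)=(-0.787011, -3.348647)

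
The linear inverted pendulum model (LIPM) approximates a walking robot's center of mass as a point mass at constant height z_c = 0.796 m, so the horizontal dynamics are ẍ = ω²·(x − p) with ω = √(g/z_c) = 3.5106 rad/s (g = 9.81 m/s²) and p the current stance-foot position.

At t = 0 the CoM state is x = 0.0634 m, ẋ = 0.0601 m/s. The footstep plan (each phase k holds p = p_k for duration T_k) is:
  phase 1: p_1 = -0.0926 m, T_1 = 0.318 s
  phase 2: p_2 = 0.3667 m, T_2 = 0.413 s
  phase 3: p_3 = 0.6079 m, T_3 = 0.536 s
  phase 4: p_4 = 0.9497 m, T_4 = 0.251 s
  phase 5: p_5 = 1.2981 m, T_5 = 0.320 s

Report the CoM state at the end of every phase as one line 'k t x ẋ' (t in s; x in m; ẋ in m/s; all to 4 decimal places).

1 0.3180 0.1945 0.8481
2 0.7310 0.4660 0.6894
3 1.2670 0.7609 0.7181
4 1.5180 0.8873 0.3529
5 1.8380 0.7378 -1.3832

phase 1: p=-0.0926, T=0.318, ωT=1.116371, cosh=1.690609, sinh=1.363143; start (x,ẋ)=(0.063400, 0.060100) → end (x,ẋ)=(0.194471, 0.848136)
phase 2: p=0.3667, T=0.413, ωT=1.449878, cosh=2.248596, sinh=2.013997; start (x,ẋ)=(0.194471, 0.848136) → end (x,ẋ)=(0.465995, 0.689400)
phase 3: p=0.6079, T=0.536, ωT=1.881682, cosh=3.358434, sinh=3.206100; start (x,ẋ)=(0.465995, 0.689400) → end (x,ẋ)=(0.760923, 0.718111)
phase 4: p=0.9497, T=0.251, ωT=0.881161, cosh=1.414001, sinh=0.999699; start (x,ẋ)=(0.760923, 0.718111) → end (x,ẋ)=(0.887263, 0.352889)
phase 5: p=1.2981, T=0.320, ωT=1.123392, cosh=1.700221, sinh=1.375046; start (x,ẋ)=(0.887263, 0.352889) → end (x,ẋ)=(0.737807, -1.383219)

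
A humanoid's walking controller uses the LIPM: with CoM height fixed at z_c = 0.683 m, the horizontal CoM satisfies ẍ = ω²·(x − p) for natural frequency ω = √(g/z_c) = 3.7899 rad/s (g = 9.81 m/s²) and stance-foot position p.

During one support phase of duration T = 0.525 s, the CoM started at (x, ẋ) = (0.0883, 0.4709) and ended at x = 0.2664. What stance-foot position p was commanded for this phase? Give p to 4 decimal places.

p = 0.1866

ωT = 3.7899·0.525 = 1.989697; cosh(ωT) = 3.725029, sinh(ωT) = 3.588292
x(T) = p + (x₀−p)·cosh(ωT) + (ẋ₀/ω)·sinh(ωT) ⇒ p·(1 − cosh) = x(T) − x₀·cosh − (ẋ₀/ω)·sinh
numerator   = 0.2664 − (0.0883)·3.725029 − (0.4709/3.7899)·3.588292 = -0.508370
denominator = 1 − 3.725029 = -2.725029
p = -0.508370 / -2.725029 = 0.1866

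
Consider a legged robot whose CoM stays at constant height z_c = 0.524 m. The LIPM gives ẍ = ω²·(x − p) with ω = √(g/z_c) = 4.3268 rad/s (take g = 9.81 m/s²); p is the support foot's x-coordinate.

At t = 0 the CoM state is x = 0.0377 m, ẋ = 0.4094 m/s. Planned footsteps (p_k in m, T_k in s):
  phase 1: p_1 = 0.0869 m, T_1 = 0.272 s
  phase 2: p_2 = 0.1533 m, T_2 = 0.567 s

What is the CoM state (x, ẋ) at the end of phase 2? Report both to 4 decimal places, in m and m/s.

phase 1: p=0.0869, T=0.272, ωT=1.176890, cosh=1.776252, sinh=1.468016; start (x,ẋ)=(0.037700, 0.409400) → end (x,ẋ)=(0.138411, 0.414688)
phase 2: p=0.1533, T=0.567, ωT=2.453296, cosh=5.856305, sinh=5.770295; start (x,ẋ)=(0.138411, 0.414688) → end (x,ẋ)=(0.619144, 2.056820)

x = 0.6191, ẋ = 2.0568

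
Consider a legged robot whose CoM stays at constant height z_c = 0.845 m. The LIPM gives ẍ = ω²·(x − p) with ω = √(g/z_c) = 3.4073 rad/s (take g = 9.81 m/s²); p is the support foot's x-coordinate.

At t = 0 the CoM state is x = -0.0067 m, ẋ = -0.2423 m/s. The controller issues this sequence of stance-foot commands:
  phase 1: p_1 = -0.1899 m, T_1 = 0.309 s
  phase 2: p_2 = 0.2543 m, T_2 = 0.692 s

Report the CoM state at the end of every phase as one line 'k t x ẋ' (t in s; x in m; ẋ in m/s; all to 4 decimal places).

phase 1: p=-0.1899, T=0.309, ωT=1.052856, cosh=1.607382, sinh=1.258442; start (x,ẋ)=(-0.006700, -0.242300) → end (x,ẋ)=(0.015082, 0.396073)
phase 2: p=0.2543, T=0.692, ωT=2.357852, cosh=5.331423, sinh=5.236799; start (x,ẋ)=(0.015082, 0.396073) → end (x,ẋ)=(-0.412334, -2.156820)

1 0.3090 0.0151 0.3961
2 1.0010 -0.4123 -2.1568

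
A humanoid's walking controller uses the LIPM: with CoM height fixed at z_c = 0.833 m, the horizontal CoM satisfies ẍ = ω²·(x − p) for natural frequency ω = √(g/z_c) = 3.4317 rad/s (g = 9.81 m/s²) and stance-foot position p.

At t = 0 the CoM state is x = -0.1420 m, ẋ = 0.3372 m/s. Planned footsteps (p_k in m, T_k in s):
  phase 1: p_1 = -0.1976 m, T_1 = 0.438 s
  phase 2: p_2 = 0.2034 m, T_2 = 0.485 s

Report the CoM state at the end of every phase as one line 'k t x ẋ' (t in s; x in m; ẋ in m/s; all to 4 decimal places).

phase 1: p=-0.1976, T=0.438, ωT=1.503085, cosh=2.358989, sinh=2.136546; start (x,ẋ)=(-0.142000, 0.337200) → end (x,ẋ)=(0.143497, 1.203109)
phase 2: p=0.2034, T=0.485, ωT=1.664375, cosh=2.735839, sinh=2.546530; start (x,ẋ)=(0.143497, 1.203109) → end (x,ẋ)=(0.932297, 2.768029)

1 0.4380 0.1435 1.2031
2 0.9230 0.9323 2.7680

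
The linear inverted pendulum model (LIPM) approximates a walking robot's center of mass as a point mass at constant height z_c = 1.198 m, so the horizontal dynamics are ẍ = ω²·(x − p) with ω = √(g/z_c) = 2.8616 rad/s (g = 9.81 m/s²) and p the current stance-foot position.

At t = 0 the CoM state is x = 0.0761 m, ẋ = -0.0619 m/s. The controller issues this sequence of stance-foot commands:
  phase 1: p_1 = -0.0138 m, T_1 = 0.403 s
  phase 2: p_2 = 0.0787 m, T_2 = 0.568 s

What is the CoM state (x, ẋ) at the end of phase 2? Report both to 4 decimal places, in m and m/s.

phase 1: p=-0.0138, T=0.403, ωT=1.153225, cosh=1.742006, sinh=1.426388; start (x,ẋ)=(0.076100, -0.061900) → end (x,ẋ)=(0.111952, 0.259119)
phase 2: p=0.0787, T=0.568, ωT=1.625389, cosh=2.638615, sinh=2.441779; start (x,ẋ)=(0.111952, 0.259119) → end (x,ẋ)=(0.387543, 0.916059)

x = 0.3875, ẋ = 0.9161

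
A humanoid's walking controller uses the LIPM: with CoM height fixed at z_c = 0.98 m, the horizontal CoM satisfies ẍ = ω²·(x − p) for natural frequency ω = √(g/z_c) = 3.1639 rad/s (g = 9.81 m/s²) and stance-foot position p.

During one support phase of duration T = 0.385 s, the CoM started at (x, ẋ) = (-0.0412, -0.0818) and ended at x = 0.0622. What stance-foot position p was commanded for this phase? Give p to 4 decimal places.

p = -0.2121

ωT = 3.1639·0.385 = 1.218101; cosh(ωT) = 1.838277, sinh(ωT) = 1.542486
x(T) = p + (x₀−p)·cosh(ωT) + (ẋ₀/ω)·sinh(ωT) ⇒ p·(1 − cosh) = x(T) − x₀·cosh − (ẋ₀/ω)·sinh
numerator   = 0.0622 − (-0.0412)·1.838277 − (-0.0818/3.1639)·1.542486 = 0.177817
denominator = 1 − 1.838277 = -0.838277
p = 0.177817 / -0.838277 = -0.2121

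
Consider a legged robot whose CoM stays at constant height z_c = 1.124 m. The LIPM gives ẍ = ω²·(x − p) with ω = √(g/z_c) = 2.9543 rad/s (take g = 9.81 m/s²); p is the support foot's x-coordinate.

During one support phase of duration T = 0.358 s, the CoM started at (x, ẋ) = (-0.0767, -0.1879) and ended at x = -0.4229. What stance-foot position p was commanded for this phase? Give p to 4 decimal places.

p = 0.3564

ωT = 2.9543·0.358 = 1.057639; cosh(ωT) = 1.613420, sinh(ωT) = 1.266145
x(T) = p + (x₀−p)·cosh(ωT) + (ẋ₀/ω)·sinh(ωT) ⇒ p·(1 − cosh) = x(T) − x₀·cosh − (ẋ₀/ω)·sinh
numerator   = -0.4229 − (-0.0767)·1.613420 − (-0.1879/2.9543)·1.266145 = -0.218621
denominator = 1 − 1.613420 = -0.613420
p = -0.218621 / -0.613420 = 0.3564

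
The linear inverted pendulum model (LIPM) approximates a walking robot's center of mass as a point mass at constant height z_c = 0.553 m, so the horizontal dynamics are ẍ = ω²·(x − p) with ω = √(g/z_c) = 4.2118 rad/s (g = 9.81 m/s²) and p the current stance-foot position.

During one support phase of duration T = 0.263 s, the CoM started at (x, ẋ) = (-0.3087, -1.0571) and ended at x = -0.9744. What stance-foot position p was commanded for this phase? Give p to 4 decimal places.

ωT = 4.2118·0.263 = 1.107703; cosh(ωT) = 1.678857, sinh(ωT) = 1.348540
x(T) = p + (x₀−p)·cosh(ωT) + (ẋ₀/ω)·sinh(ωT) ⇒ p·(1 − cosh) = x(T) − x₀·cosh − (ẋ₀/ω)·sinh
numerator   = -0.9744 − (-0.3087)·1.678857 − (-1.0571/4.2118)·1.348540 = -0.117673
denominator = 1 − 1.678857 = -0.678857
p = -0.117673 / -0.678857 = 0.1733

p = 0.1733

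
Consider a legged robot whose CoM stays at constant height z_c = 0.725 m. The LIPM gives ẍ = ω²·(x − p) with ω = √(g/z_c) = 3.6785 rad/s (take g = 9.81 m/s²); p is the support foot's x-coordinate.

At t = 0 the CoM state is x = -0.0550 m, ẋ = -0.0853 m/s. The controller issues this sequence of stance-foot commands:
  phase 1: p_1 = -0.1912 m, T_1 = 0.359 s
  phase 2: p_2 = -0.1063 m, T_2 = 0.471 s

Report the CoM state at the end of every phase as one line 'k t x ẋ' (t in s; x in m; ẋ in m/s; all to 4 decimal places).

1 0.3590 0.0417 0.7003
2 0.8300 0.8468 3.5335

phase 1: p=-0.1912, T=0.359, ωT=1.320582, cosh=2.006289, sinh=1.739309; start (x,ẋ)=(-0.055000, -0.085300) → end (x,ẋ)=(0.041724, 0.700278)
phase 2: p=-0.1063, T=0.471, ωT=1.732573, cosh=2.916009, sinh=2.739180; start (x,ẋ)=(0.041724, 0.700278) → end (x,ẋ)=(0.846799, 3.533518)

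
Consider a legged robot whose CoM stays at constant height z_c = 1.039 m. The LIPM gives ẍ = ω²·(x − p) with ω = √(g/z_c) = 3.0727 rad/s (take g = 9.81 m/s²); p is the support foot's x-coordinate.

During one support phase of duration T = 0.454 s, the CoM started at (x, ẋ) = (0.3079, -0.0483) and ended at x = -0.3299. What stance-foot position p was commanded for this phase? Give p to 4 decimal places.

p = 0.8406

ωT = 3.0727·0.454 = 1.395006; cosh(ωT) = 2.141415, sinh(ωT) = 1.893583
x(T) = p + (x₀−p)·cosh(ωT) + (ẋ₀/ω)·sinh(ωT) ⇒ p·(1 − cosh) = x(T) − x₀·cosh − (ẋ₀/ω)·sinh
numerator   = -0.3299 − (0.3079)·2.141415 − (-0.0483/3.0727)·1.893583 = -0.959476
denominator = 1 − 2.141415 = -1.141415
p = -0.959476 / -1.141415 = 0.8406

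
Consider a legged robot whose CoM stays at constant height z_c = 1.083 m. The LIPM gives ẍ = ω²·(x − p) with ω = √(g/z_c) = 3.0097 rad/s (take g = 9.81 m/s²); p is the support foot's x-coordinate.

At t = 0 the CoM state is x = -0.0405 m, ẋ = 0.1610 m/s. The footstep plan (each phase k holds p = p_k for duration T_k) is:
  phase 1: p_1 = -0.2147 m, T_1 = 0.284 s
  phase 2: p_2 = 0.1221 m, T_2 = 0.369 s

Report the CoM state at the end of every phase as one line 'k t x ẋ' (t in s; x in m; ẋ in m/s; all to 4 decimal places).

phase 1: p=-0.2147, T=0.284, ωT=0.854755, cosh=1.388093, sinh=0.962705; start (x,ẋ)=(-0.040500, 0.161000) → end (x,ẋ)=(0.078604, 0.728219)
phase 2: p=0.1221, T=0.369, ωT=1.110579, cosh=1.682742, sinh=1.353374; start (x,ẋ)=(0.078604, 0.728219) → end (x,ẋ)=(0.376367, 1.048237)

1 0.2840 0.0786 0.7282
2 0.6530 0.3764 1.0482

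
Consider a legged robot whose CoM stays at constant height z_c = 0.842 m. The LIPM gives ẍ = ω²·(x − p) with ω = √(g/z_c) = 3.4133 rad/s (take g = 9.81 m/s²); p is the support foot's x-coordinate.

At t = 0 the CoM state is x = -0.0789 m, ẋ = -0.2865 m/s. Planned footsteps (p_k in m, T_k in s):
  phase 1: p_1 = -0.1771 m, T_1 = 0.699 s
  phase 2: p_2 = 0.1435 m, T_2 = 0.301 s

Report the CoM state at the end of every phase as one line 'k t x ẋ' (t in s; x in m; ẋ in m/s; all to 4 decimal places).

phase 1: p=-0.1771, T=0.699, ωT=2.385897, cosh=5.480405, sinh=5.388399; start (x,ẋ)=(-0.078900, -0.286500) → end (x,ẋ)=(-0.091207, 0.235980)
phase 2: p=0.1435, T=0.301, ωT=1.027403, cosh=1.575868, sinh=1.217933; start (x,ẋ)=(-0.091207, 0.235980) → end (x,ẋ)=(-0.142165, -0.603843)

1 0.6990 -0.0912 0.2360
2 1.0000 -0.1422 -0.6038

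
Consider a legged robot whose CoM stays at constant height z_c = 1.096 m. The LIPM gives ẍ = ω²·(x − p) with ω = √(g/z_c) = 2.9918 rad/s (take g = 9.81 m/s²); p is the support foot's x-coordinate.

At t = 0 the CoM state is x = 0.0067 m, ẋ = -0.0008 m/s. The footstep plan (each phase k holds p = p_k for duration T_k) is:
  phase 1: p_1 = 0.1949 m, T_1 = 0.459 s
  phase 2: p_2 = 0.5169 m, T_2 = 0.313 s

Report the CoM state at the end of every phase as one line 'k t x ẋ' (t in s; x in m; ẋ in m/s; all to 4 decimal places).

phase 1: p=0.1949, T=0.459, ωT=1.373236, cosh=2.100696, sinh=1.847410; start (x,ẋ)=(0.006700, -0.000800) → end (x,ẋ)=(-0.200945, -1.041878)
phase 2: p=0.5169, T=0.313, ωT=0.936433, cosh=1.471445, sinh=1.079422; start (x,ẋ)=(-0.200945, -1.041878) → end (x,ẋ)=(-0.915272, -3.851285)

1 0.4590 -0.2009 -1.0419
2 0.7720 -0.9153 -3.8513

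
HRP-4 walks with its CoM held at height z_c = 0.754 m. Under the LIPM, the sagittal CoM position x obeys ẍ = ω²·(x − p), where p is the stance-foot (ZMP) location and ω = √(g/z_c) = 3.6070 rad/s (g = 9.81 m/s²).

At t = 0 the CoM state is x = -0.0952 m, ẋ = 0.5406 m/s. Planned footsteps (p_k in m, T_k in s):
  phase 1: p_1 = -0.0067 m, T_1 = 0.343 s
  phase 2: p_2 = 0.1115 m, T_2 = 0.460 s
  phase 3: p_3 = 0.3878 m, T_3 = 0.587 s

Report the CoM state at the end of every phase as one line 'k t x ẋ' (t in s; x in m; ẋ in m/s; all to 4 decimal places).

phase 1: p=-0.0067, T=0.343, ωT=1.237201, cosh=1.868075, sinh=1.577880; start (x,ẋ)=(-0.095200, 0.540600) → end (x,ẋ)=(0.064460, 0.506191)
phase 2: p=0.1115, T=0.460, ωT=1.659220, cosh=2.722749, sinh=2.532461; start (x,ẋ)=(0.064460, 0.506191) → end (x,ẋ)=(0.338818, 0.948545)
phase 3: p=0.3878, T=0.587, ωT=2.117309, cosh=4.214552, sinh=4.094197; start (x,ẋ)=(0.338818, 0.948545) → end (x,ẋ)=(1.258029, 3.274342)

1 0.3430 0.0645 0.5062
2 0.8030 0.3388 0.9485
3 1.3900 1.2580 3.2743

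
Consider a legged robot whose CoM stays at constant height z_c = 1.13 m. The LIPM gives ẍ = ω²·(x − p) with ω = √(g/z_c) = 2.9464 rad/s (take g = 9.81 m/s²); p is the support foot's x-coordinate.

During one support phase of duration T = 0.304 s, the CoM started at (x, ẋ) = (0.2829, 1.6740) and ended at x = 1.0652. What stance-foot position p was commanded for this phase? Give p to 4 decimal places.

p = -0.1896

ωT = 2.9464·0.304 = 0.895706; cosh(ωT) = 1.428691, sinh(ωT) = 1.020372
x(T) = p + (x₀−p)·cosh(ωT) + (ẋ₀/ω)·sinh(ωT) ⇒ p·(1 − cosh) = x(T) − x₀·cosh − (ẋ₀/ω)·sinh
numerator   = 1.0652 − (0.2829)·1.428691 − (1.6740/2.9464)·1.020372 = 0.081298
denominator = 1 − 1.428691 = -0.428691
p = 0.081298 / -0.428691 = -0.1896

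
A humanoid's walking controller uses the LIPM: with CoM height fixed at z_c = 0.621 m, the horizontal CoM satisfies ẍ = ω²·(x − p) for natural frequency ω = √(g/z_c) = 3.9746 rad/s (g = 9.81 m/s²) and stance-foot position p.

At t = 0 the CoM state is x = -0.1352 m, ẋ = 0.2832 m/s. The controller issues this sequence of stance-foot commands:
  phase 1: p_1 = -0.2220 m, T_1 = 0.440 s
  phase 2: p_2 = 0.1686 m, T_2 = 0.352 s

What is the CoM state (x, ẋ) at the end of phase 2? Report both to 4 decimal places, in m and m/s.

phase 1: p=-0.2220, T=0.440, ωT=1.748824, cosh=2.960909, sinh=2.786930; start (x,ẋ)=(-0.135200, 0.283200) → end (x,ẋ)=(0.233583, 1.800007)
phase 2: p=0.1686, T=0.352, ωT=1.399059, cosh=2.149108, sinh=1.902279; start (x,ẋ)=(0.233583, 1.800007) → end (x,ẋ)=(1.169754, 4.359729)

x = 1.1698, ẋ = 4.3597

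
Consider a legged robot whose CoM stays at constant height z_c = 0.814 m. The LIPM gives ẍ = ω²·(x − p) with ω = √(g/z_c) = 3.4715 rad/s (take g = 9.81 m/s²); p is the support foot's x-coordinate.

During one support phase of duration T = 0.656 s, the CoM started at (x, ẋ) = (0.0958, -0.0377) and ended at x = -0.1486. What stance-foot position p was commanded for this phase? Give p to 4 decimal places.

ωT = 3.4715·0.656 = 2.277304; cosh(ωT) = 4.926459, sinh(ωT) = 4.823899
x(T) = p + (x₀−p)·cosh(ωT) + (ẋ₀/ω)·sinh(ωT) ⇒ p·(1 − cosh) = x(T) − x₀·cosh − (ẋ₀/ω)·sinh
numerator   = -0.1486 − (0.0958)·4.926459 − (-0.0377/3.4715)·4.823899 = -0.568168
denominator = 1 − 4.926459 = -3.926459
p = -0.568168 / -3.926459 = 0.1447

p = 0.1447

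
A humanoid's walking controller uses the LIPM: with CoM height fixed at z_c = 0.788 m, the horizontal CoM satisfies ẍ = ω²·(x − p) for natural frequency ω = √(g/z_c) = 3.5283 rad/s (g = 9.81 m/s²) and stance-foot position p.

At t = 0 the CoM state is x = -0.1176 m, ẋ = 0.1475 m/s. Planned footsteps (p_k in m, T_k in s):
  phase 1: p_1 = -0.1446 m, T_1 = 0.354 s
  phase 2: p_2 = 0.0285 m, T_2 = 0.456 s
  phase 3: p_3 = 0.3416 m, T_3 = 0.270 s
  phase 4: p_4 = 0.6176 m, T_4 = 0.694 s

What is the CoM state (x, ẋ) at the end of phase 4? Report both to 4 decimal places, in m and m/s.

phase 1: p=-0.1446, T=0.354, ωT=1.249018, cosh=1.886852, sinh=1.600066; start (x,ẋ)=(-0.117600, 0.147500) → end (x,ẋ)=(-0.026765, 0.430740)
phase 2: p=0.0285, T=0.456, ωT=1.608905, cosh=2.598721, sinh=2.398614; start (x,ẋ)=(-0.026765, 0.430740) → end (x,ẋ)=(0.177709, 0.651667)
phase 3: p=0.3416, T=0.270, ωT=0.952641, cosh=1.489134, sinh=1.103413; start (x,ẋ)=(0.177709, 0.651667) → end (x,ẋ)=(0.301341, 0.332363)
phase 4: p=0.6176, T=0.694, ωT=2.448640, cosh=5.829505, sinh=5.743094; start (x,ẋ)=(0.301341, 0.332363) → end (x,ẋ)=(-0.685037, -4.470952)

x = -0.6850, ẋ = -4.4710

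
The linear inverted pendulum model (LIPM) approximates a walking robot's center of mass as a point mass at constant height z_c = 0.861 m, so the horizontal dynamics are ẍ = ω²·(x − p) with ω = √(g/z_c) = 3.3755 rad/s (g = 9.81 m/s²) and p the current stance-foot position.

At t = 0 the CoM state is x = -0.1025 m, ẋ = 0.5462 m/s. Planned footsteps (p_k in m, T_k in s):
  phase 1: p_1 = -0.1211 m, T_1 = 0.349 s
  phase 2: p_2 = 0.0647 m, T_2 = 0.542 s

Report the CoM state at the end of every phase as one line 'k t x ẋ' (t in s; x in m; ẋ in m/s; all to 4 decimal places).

1 0.3490 0.1498 1.0634
2 0.8910 1.2930 4.2707

phase 1: p=-0.1211, T=0.349, ωT=1.178049, cosh=1.777956, sinh=1.470077; start (x,ẋ)=(-0.102500, 0.546200) → end (x,ẋ)=(0.149848, 1.063417)
phase 2: p=0.0647, T=0.542, ωT=1.829521, cosh=3.195696, sinh=3.035205; start (x,ẋ)=(0.149848, 1.063417) → end (x,ẋ)=(1.293017, 4.270724)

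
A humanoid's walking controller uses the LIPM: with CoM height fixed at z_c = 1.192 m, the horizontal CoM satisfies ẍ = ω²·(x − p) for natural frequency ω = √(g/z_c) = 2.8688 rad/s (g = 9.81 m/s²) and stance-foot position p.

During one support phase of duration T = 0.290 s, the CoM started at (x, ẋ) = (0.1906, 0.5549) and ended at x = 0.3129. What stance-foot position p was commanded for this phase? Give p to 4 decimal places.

p = 0.3484

ωT = 2.8688·0.290 = 0.831952; cosh(ωT) = 1.366499, sinh(ωT) = 0.931300
x(T) = p + (x₀−p)·cosh(ωT) + (ẋ₀/ω)·sinh(ωT) ⇒ p·(1 − cosh) = x(T) − x₀·cosh − (ẋ₀/ω)·sinh
numerator   = 0.3129 − (0.1906)·1.366499 − (0.5549/2.8688)·0.931300 = -0.127692
denominator = 1 − 1.366499 = -0.366499
p = -0.127692 / -0.366499 = 0.3484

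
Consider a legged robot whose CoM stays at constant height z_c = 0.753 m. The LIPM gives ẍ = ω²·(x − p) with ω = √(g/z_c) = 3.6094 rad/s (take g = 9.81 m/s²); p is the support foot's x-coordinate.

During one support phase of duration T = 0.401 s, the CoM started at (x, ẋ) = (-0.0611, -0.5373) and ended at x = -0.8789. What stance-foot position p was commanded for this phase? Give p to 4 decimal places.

ωT = 3.6094·0.401 = 1.447369; cosh(ωT) = 2.243551, sinh(ωT) = 2.008363
x(T) = p + (x₀−p)·cosh(ωT) + (ẋ₀/ω)·sinh(ωT) ⇒ p·(1 − cosh) = x(T) − x₀·cosh − (ẋ₀/ω)·sinh
numerator   = -0.8789 − (-0.0611)·2.243551 − (-0.5373/3.6094)·2.008363 = -0.442851
denominator = 1 − 2.243551 = -1.243551
p = -0.442851 / -1.243551 = 0.3561

p = 0.3561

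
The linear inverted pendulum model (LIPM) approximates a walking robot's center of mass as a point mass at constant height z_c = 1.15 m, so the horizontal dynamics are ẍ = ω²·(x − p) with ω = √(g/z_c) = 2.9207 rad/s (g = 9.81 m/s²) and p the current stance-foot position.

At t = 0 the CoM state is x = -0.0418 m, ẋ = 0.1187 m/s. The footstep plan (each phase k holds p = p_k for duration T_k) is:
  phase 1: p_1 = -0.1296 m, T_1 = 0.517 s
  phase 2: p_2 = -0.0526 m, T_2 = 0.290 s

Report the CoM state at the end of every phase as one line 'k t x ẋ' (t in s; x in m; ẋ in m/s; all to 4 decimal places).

phase 1: p=-0.1296, T=0.517, ωT=1.510002, cosh=2.373824, sinh=2.152915; start (x,ẋ)=(-0.041800, 0.118700) → end (x,ẋ)=(0.166318, 0.833861)
phase 2: p=-0.0526, T=0.290, ωT=0.847003, cosh=1.380672, sinh=0.951974; start (x,ẋ)=(0.166318, 0.833861) → end (x,ẋ)=(0.521443, 1.759975)

1 0.5170 0.1663 0.8339
2 0.8070 0.5214 1.7600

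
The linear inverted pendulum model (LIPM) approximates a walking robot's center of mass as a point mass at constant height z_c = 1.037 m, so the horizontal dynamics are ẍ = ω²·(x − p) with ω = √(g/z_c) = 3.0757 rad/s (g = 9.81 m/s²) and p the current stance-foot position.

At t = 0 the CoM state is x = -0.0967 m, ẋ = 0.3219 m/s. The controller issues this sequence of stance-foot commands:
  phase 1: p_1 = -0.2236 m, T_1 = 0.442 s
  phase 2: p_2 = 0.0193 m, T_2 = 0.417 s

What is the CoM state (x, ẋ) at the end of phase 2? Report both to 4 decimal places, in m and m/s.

phase 1: p=-0.2236, T=0.442, ωT=1.359459, cosh=2.075444, sinh=1.818644; start (x,ẋ)=(-0.096700, 0.321900) → end (x,ẋ)=(0.230111, 1.377914)
phase 2: p=0.0193, T=0.417, ωT=1.282567, cosh=1.941604, sinh=1.664280; start (x,ẋ)=(0.230111, 1.377914) → end (x,ẋ)=(1.174210, 3.754470)

x = 1.1742, ẋ = 3.7545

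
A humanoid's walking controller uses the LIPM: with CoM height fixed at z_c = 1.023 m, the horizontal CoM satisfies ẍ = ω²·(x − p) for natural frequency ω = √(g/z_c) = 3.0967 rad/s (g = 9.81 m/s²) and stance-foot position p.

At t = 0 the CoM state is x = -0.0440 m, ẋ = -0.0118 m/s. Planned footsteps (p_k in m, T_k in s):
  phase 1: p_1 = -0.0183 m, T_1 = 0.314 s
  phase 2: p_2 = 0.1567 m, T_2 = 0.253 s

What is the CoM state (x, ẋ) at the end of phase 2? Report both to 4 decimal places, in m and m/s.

x = -0.1621, ẋ = -0.7280

phase 1: p=-0.0183, T=0.314, ωT=0.972364, cosh=1.511188, sinh=1.133000; start (x,ẋ)=(-0.044000, -0.011800) → end (x,ẋ)=(-0.061455, -0.108002)
phase 2: p=0.1567, T=0.253, ωT=0.783465, cosh=1.322932, sinh=0.866112; start (x,ẋ)=(-0.061455, -0.108002) → end (x,ẋ)=(-0.162111, -0.727990)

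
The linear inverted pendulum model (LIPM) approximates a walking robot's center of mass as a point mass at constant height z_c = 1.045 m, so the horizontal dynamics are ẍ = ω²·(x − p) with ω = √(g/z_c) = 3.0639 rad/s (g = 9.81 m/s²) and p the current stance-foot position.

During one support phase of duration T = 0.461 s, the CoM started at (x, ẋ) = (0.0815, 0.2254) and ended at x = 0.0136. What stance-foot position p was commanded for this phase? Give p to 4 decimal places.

p = 0.2602

ωT = 3.0639·0.461 = 1.412458; cosh(ωT) = 2.174790, sinh(ωT) = 1.931246
x(T) = p + (x₀−p)·cosh(ωT) + (ẋ₀/ω)·sinh(ωT) ⇒ p·(1 − cosh) = x(T) − x₀·cosh − (ẋ₀/ω)·sinh
numerator   = 0.0136 − (0.0815)·2.174790 − (0.2254/3.0639)·1.931246 = -0.305720
denominator = 1 − 2.174790 = -1.174790
p = -0.305720 / -1.174790 = 0.2602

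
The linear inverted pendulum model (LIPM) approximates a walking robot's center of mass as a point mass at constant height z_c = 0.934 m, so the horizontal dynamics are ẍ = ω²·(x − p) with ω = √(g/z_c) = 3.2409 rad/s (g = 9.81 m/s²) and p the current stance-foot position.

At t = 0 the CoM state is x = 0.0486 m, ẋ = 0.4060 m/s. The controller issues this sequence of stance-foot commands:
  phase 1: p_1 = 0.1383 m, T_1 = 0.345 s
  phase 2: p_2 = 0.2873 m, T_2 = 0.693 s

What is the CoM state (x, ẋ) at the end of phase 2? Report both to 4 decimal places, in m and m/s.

phase 1: p=0.1383, T=0.345, ωT=1.118110, cosh=1.692983, sinh=1.366086; start (x,ẋ)=(0.048600, 0.406000) → end (x,ẋ)=(0.157574, 0.290218)
phase 2: p=0.2873, T=0.693, ωT=2.245944, cosh=4.777578, sinh=4.671751; start (x,ẋ)=(0.157574, 0.290218) → end (x,ẋ)=(0.085874, -0.577596)

x = 0.0859, ẋ = -0.5776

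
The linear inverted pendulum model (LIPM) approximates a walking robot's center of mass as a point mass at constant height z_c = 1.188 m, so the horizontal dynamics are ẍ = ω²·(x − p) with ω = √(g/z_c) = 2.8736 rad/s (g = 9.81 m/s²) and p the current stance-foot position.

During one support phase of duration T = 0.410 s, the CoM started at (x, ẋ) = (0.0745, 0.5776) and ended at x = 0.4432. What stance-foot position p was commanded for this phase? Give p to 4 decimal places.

p = -0.0195

ωT = 2.8736·0.410 = 1.178176; cosh(ωT) = 1.778142, sinh(ωT) = 1.470302
x(T) = p + (x₀−p)·cosh(ωT) + (ẋ₀/ω)·sinh(ωT) ⇒ p·(1 − cosh) = x(T) − x₀·cosh − (ẋ₀/ω)·sinh
numerator   = 0.4432 − (0.0745)·1.778142 − (0.5776/2.8736)·1.470302 = 0.015194
denominator = 1 − 1.778142 = -0.778142
p = 0.015194 / -0.778142 = -0.0195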